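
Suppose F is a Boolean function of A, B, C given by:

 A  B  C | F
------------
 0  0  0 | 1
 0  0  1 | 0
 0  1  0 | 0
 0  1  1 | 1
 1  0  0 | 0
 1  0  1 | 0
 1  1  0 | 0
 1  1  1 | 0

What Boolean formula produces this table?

The 1-rows are (0,0,0), (0,1,1). Each contributes one minterm — ¬A·¬B·¬C; ¬A·B·C — and their disjunction is a sum-of-products form of F.

F(A, B, C) = ((A' · B') · C') + ((A' · B) · C)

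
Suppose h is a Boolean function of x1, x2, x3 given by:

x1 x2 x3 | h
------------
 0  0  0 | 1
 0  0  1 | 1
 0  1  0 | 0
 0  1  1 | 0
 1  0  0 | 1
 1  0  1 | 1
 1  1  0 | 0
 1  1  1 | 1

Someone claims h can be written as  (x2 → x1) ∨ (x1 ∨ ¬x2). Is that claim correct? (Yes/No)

No

Test each input against both h and the formula:
  x1=0, x2=0, x3=0: formula gives 1, h = 1 ✓
  x1=0, x2=0, x3=1: formula gives 1, h = 1 ✓
  x1=0, x2=1, x3=0: formula gives 0, h = 0 ✓
  x1=0, x2=1, x3=1: formula gives 0, h = 0 ✓
  x1=1, x2=0, x3=0: formula gives 1, h = 1 ✓
  …
  x1=1, x2=1, x3=0: formula gives 1, but h = 0 ✗
A single disagreement suffices: at (1,1,0) they differ, so the formula does not compute h.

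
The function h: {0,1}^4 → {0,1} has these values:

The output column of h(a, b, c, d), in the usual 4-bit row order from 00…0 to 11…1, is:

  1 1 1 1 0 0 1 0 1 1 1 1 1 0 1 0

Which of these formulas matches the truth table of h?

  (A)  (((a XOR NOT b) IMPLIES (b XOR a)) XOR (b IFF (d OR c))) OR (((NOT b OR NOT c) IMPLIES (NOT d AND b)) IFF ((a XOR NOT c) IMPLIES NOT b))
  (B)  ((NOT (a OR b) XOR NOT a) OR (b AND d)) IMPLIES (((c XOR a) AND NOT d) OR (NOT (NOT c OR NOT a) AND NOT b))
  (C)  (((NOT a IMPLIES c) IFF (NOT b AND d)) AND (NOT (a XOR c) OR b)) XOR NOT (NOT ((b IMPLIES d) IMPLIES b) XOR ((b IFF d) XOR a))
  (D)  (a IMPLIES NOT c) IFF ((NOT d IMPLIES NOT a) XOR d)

B

(A): at (0,0,0,1) it gives 0, but h = 1 — eliminated.
(C): at (0,0,0,0) it gives 0, but h = 1 — eliminated.
(D): at (0,0,0,1) it gives 0, but h = 1 — eliminated.
Only (B) survives; checking it on all 16 rows confirms it matches h.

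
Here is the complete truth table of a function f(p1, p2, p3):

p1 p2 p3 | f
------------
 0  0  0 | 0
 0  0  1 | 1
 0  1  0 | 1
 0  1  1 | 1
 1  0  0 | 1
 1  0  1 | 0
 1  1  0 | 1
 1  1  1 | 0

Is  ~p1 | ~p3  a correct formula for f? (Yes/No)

Test each input against both f and the formula:
  p1=0, p2=0, p3=0: formula gives 1, but f = 0 ✗
Since they disagree at (0,0,0), the expression is not a correct formula for f.

No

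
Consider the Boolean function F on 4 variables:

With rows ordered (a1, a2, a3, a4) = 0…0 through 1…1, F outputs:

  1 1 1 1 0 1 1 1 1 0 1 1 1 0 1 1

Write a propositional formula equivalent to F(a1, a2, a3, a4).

F is 0 on only 3 rows — (0,1,0,0), (1,0,0,1), (1,1,0,1). Writing each as a minterm (¬a1·a2·¬a3·¬a4, a1·¬a2·¬a3·a4, a1·a2·¬a3·a4) and OR-ing them characterizes exactly where F=0, so F is the negation of that disjunction.

F(a1, a2, a3, a4) = NOT (((((NOT a1 AND a2) AND NOT a3) AND NOT a4) OR (((a1 AND NOT a2) AND NOT a3) AND a4)) OR (((a1 AND a2) AND NOT a3) AND a4))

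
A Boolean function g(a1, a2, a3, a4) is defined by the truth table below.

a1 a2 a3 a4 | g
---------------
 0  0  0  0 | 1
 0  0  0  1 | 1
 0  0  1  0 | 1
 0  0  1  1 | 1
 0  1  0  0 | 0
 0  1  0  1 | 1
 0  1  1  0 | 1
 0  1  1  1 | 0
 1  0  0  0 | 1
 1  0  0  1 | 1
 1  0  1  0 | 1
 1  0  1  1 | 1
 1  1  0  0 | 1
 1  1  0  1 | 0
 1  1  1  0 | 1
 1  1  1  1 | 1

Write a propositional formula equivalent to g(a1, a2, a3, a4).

The 0-rows are (0,1,0,0), (0,1,1,1), (1,1,0,1). Take each as a conjunction (¬a1·a2·¬a3·¬a4, ¬a1·a2·a3·a4, a1·a2·¬a3·a4), form their disjunction, and complement — that gives a formula that is 1 everywhere g is.

g(a1, a2, a3, a4) = (((((a1' · a2) · a3') · a4') + (((a1' · a2) · a3) · a4)) + (((a1 · a2) · a3') · a4))'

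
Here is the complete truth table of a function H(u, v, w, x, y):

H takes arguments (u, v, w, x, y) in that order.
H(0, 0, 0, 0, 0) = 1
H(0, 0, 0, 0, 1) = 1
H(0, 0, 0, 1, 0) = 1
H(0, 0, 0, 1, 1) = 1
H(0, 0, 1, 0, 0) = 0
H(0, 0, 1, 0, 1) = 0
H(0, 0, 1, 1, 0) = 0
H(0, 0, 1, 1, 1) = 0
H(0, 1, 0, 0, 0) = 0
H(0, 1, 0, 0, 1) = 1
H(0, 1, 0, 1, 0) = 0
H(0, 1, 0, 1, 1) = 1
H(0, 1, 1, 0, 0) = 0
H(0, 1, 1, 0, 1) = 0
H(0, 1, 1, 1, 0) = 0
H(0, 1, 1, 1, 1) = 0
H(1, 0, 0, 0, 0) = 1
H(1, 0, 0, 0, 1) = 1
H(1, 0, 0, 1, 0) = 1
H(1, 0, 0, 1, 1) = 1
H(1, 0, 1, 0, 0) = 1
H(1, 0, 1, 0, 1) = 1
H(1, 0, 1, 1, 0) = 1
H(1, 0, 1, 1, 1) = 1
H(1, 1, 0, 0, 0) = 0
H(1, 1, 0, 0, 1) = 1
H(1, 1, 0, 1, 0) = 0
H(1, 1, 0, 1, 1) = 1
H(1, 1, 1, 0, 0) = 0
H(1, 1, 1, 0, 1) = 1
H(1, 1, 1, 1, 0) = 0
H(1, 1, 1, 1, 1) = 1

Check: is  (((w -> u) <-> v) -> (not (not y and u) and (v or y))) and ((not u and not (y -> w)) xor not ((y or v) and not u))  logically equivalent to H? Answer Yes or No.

Check the formula against H row by row:
  u=0, v=0, w=0, x=0, y=0: formula gives 1, H = 1 ✓
  u=0, v=0, w=0, x=0, y=1: formula gives 1, H = 1 ✓
  u=0, v=0, w=0, x=1, y=0: formula gives 1, H = 1 ✓
  u=0, v=0, w=0, x=1, y=1: formula gives 1, H = 1 ✓
  … (the remaining 28 rows also agree.)
Every row agrees, so the formula is equivalent.

Yes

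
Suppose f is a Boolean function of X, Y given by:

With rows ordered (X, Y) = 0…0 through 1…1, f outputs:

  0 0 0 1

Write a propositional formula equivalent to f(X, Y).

The output is 1 only when every input is 1 — the AND of all inputs.

f(X, Y) = X ∧ Y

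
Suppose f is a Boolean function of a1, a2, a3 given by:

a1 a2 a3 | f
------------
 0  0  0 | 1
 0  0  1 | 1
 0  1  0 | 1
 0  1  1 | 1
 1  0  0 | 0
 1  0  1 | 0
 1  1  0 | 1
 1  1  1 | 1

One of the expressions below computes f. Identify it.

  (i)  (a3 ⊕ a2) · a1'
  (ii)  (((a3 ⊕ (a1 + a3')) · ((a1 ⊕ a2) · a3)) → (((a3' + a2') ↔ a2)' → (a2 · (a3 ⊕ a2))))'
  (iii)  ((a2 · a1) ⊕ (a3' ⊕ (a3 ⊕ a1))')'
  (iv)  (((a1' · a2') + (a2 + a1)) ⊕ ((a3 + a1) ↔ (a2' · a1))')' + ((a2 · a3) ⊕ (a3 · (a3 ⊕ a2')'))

iii

(i): at (0,0,0) it gives 0, but f = 1 — eliminated.
(ii): at (0,0,0) it gives 0, but f = 1 — eliminated.
(iv): at (0,0,0) it gives 0, but f = 1 — eliminated.
Only (iii) survives; checking it on all 8 rows confirms it matches f.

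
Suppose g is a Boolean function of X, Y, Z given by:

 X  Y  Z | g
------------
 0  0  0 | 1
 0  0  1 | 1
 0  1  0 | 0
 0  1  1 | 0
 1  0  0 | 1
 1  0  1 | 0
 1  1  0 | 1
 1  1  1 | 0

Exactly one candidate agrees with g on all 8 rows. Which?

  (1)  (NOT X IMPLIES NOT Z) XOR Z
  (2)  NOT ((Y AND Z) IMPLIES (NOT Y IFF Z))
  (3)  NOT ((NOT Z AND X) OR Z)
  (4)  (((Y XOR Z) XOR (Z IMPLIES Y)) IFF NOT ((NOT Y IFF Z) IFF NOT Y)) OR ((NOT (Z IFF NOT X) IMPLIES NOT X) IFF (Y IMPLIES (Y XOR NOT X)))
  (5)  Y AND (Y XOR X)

4

(1) fails at (0,1,0): the formula yields 1, g is 0.
(2) fails at (0,0,0): the formula yields 0, g is 1.
(3) fails at (0,0,1): the formula yields 0, g is 1.
(5) fails at (0,0,0): the formula yields 0, g is 1.
(4) is the remaining candidate, and it agrees with g on all 8 inputs.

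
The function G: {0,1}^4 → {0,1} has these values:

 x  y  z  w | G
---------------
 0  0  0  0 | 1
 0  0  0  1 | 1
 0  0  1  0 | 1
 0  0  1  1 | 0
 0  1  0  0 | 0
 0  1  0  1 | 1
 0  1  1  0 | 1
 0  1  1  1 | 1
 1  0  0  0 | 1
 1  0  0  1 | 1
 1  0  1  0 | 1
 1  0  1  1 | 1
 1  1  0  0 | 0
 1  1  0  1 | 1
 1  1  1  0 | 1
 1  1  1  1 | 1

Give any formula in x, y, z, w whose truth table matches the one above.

G(x, y, z, w) = ¬(((((¬x ∧ ¬y) ∧ z) ∧ w) ∨ (((¬x ∧ y) ∧ ¬z) ∧ ¬w)) ∨ (((x ∧ y) ∧ ¬z) ∧ ¬w))

There are just 3 zero rows: (0,0,1,1), (0,1,0,0), (1,1,0,0). Their minterms are ¬x·¬y·z·w, ¬x·y·¬z·¬w, x·y·¬z·¬w; the OR of those covers precisely the 0-outputs, and negating it yields G.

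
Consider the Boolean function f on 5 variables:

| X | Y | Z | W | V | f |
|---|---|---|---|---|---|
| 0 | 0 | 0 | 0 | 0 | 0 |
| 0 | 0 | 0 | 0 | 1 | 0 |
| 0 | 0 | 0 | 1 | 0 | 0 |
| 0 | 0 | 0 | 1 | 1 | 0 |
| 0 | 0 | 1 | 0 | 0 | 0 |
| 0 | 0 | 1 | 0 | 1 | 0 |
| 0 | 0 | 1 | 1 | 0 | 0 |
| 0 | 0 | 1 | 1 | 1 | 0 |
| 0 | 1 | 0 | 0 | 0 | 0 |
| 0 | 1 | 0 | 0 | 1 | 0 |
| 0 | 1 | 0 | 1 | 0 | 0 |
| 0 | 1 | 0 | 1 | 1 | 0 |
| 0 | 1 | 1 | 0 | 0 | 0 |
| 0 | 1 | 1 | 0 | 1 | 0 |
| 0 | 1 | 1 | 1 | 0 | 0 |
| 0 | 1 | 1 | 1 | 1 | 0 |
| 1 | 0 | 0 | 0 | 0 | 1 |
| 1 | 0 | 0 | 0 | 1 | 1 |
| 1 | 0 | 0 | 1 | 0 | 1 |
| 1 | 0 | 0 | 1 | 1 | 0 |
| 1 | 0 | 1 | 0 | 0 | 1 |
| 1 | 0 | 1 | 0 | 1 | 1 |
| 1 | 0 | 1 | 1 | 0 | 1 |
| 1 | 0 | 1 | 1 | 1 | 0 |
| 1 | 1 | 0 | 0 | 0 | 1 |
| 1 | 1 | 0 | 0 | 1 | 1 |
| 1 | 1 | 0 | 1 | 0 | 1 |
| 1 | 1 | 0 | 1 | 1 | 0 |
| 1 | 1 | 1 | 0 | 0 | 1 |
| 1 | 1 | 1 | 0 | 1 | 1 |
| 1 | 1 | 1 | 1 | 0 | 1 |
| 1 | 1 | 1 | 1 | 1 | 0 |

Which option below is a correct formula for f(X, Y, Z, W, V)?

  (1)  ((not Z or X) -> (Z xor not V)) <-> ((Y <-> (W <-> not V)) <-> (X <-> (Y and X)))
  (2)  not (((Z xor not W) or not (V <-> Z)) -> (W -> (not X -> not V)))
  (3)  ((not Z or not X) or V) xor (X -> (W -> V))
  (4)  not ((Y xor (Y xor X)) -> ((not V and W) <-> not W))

(1): at (0,0,0,0,0) it gives 1, but f = 0 — eliminated.
(2): at (0,0,0,1,1) it gives 1, but f = 0 — eliminated.
(3): at (1,0,0,0,0) it gives 0, but f = 1 — eliminated.
Only (4) survives; checking it on all 32 rows confirms it matches f.

4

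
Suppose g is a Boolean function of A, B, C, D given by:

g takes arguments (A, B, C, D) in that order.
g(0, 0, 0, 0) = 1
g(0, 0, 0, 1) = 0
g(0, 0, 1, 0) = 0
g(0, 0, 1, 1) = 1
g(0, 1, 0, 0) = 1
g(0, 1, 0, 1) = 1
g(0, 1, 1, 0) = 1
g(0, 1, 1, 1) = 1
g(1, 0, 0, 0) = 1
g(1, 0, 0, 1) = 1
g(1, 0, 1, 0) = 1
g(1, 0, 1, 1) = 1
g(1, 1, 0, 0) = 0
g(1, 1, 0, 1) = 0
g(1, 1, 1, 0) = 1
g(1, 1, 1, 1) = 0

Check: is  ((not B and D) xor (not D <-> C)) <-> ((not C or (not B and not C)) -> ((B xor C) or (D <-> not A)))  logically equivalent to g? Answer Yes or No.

No

Test each input against both g and the formula:
  A=0, B=0, C=0, D=0: formula gives 1, g = 1 ✓
  A=0, B=0, C=0, D=1: formula gives 0, g = 0 ✓
  A=0, B=0, C=1, D=0: formula gives 1, but g = 0 ✗
Since they disagree at (0,0,1,0), the expression is not a correct formula for g.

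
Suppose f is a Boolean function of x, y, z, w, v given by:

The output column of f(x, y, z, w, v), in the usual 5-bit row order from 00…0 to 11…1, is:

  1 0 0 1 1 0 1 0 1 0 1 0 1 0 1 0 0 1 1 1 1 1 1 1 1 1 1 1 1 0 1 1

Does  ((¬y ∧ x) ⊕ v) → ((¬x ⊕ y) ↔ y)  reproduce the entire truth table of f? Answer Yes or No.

Evaluate ((¬y ∧ x) ⊕ v) → ((¬x ⊕ y) ↔ y) on each row and compare to f:
  x=0, y=0, z=0, w=0, v=0: formula gives 1, f = 1 ✓
  x=0, y=0, z=0, w=0, v=1: formula gives 0, f = 0 ✓
  x=0, y=0, z=0, w=1, v=0: formula gives 1, but f = 0 ✗
A single disagreement suffices: at (0,0,0,1,0) they differ, so the formula does not compute f.

No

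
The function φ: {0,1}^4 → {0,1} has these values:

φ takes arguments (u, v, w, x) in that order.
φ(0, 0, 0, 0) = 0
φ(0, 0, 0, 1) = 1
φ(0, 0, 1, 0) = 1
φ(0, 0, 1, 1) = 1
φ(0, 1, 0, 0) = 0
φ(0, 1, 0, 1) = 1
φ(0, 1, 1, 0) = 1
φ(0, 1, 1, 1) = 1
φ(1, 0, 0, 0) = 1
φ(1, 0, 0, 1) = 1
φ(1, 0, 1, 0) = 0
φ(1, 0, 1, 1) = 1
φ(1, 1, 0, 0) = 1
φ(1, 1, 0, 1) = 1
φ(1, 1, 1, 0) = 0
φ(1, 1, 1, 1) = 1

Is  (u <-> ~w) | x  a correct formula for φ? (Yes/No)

Test each input against both φ and the formula:
  u=0, v=0, w=0, x=0: formula gives 0, φ = 0 ✓
  u=0, v=0, w=0, x=1: formula gives 1, φ = 1 ✓
  u=0, v=0, w=1, x=0: formula gives 1, φ = 1 ✓
  u=0, v=0, w=1, x=1: formula gives 1, φ = 1 ✓
  … (the remaining 12 rows also agree.)
No disagreement on any input; they are logically equivalent.

Yes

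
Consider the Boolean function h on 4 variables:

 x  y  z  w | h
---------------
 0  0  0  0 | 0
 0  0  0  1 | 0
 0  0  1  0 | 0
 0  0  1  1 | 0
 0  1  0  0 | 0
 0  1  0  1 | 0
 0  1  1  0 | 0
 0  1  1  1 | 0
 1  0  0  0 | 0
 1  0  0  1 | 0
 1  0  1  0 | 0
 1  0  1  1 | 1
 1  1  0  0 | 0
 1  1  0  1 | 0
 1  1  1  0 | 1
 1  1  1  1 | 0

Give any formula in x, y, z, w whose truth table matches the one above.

The 1-rows are (1,0,1,1), (1,1,1,0). Each contributes one minterm — x·¬y·z·w; x·y·z·¬w — and their disjunction is a sum-of-products form of h.

h(x, y, z, w) = (((x & ~y) & z) & w) | (((x & y) & z) & ~w)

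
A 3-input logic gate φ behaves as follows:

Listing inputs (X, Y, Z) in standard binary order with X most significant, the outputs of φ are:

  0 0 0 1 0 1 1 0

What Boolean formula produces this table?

φ(X, Y, Z) = (((¬X ∧ Y) ∧ Z) ∨ ((X ∧ ¬Y) ∧ Z)) ∨ ((X ∧ Y) ∧ ¬Z)

Collect the rows where φ=1 — (0,1,1), (1,0,1), (1,1,0) — and write one minterm per row: ¬X·Y·Z, X·¬Y·Z, X·Y·¬Z. Their union (logical OR) reproduces the table exactly.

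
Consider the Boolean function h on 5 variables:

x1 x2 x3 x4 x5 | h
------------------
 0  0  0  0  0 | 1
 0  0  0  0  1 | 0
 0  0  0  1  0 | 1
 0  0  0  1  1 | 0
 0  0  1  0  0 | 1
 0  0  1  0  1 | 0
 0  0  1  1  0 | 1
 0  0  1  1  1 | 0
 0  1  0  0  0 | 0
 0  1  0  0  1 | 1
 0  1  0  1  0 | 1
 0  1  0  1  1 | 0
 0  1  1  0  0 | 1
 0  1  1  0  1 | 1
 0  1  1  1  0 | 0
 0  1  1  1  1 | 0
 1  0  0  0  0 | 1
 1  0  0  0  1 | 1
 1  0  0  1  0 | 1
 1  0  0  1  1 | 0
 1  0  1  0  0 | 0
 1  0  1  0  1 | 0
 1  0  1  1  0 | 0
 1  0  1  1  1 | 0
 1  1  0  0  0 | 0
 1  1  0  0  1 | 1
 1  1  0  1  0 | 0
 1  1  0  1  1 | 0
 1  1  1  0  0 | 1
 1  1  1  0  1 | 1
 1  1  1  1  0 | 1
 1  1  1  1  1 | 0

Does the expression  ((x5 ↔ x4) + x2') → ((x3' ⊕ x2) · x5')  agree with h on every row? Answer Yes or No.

No

Check the formula against h row by row:
  x1=0, x2=0, x3=0, x4=0, x5=0: formula gives 1, h = 1 ✓
  x1=0, x2=0, x3=0, x4=0, x5=1: formula gives 0, h = 0 ✓
  x1=0, x2=0, x3=0, x4=1, x5=0: formula gives 1, h = 1 ✓
  x1=0, x2=0, x3=0, x4=1, x5=1: formula gives 0, h = 0 ✓
  x1=0, x2=0, x3=1, x4=0, x5=0: formula gives 0, but h = 1 ✗
Since they disagree at (0,0,1,0,0), the expression is not a correct formula for h.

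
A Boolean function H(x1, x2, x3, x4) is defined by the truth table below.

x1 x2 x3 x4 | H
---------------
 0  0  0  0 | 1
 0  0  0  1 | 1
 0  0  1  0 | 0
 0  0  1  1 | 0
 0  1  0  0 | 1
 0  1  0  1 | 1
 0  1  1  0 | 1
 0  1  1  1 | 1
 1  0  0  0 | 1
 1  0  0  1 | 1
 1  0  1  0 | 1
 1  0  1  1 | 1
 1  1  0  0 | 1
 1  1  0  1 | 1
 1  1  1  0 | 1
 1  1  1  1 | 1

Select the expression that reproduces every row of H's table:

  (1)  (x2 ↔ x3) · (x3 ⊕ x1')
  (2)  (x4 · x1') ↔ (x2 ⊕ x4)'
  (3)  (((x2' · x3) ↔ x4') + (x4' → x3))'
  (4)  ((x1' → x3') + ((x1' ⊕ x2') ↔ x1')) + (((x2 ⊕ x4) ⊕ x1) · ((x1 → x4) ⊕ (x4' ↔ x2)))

4

(1) fails at (0,1,0,0): the formula yields 0, H is 1.
(2) fails at (0,0,0,0): the formula yields 0, H is 1.
(3) fails at (0,0,0,1): the formula yields 0, H is 1.
(4) is the remaining candidate, and it agrees with H on all 16 inputs.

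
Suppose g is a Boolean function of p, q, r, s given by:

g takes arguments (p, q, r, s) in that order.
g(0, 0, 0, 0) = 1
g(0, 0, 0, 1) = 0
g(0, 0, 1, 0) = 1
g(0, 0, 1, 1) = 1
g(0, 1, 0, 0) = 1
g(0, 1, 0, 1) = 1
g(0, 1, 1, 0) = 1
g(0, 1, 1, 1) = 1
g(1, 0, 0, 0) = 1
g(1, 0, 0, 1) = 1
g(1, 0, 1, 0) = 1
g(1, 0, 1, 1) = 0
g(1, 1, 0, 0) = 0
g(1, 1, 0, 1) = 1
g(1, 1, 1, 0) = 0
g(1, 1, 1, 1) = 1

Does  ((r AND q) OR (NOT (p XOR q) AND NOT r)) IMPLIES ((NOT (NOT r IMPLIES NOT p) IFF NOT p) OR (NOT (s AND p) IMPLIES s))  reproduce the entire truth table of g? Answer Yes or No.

No

Test each input against both g and the formula:
  p=0, q=0, r=0, s=0: formula gives 0, but g = 1 ✗
Since they disagree at (0,0,0,0), the expression is not a correct formula for g.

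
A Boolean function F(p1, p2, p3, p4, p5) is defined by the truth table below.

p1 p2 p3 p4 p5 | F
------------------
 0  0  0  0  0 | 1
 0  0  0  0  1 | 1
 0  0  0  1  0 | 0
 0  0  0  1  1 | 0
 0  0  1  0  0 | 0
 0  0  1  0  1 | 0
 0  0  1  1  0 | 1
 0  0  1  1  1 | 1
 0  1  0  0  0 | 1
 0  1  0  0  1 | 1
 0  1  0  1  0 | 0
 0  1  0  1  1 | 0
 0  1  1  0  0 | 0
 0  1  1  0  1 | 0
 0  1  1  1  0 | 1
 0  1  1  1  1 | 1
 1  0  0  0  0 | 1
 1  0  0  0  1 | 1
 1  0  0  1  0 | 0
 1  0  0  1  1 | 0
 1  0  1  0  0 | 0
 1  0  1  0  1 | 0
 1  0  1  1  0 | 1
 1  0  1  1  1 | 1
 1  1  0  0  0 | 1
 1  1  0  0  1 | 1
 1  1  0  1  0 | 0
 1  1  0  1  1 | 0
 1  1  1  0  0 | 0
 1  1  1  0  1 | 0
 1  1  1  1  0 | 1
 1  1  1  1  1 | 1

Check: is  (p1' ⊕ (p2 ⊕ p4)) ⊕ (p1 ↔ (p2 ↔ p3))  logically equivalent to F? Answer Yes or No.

Check the formula against F row by row:
  p1=0, p2=0, p3=0, p4=0, p5=0: formula gives 1, F = 1 ✓
  p1=0, p2=0, p3=0, p4=0, p5=1: formula gives 1, F = 1 ✓
  p1=0, p2=0, p3=0, p4=1, p5=0: formula gives 0, F = 0 ✓
  p1=0, p2=0, p3=0, p4=1, p5=1: formula gives 0, F = 0 ✓
  …and likewise for the remaining 28 rows.
All 32 rows match — the expression computes F exactly.

Yes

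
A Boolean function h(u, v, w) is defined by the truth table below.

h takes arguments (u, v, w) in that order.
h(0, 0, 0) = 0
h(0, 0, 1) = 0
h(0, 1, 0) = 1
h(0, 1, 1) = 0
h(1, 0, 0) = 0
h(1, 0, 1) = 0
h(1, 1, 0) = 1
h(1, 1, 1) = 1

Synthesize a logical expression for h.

h(u, v, w) = (((u' · v) · w') + ((u · v) · w')) + ((u · v) · w)

Collect the rows where h=1 — (0,1,0), (1,1,0), (1,1,1) — and write one minterm per row: ¬u·v·¬w, u·v·¬w, u·v·w. Their union (logical OR) reproduces the table exactly.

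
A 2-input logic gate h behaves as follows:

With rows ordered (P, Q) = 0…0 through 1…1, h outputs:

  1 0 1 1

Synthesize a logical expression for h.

h(P, Q) = Q -> P

This is Q → P (false only at 0,1).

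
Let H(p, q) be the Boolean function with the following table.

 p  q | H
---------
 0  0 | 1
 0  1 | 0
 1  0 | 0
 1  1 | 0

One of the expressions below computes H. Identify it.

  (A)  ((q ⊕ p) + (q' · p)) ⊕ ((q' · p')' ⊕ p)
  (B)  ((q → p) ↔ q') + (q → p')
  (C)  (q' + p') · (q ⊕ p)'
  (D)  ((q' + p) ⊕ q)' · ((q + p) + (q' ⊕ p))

(A) disagrees with H on (0,0) (formula → 0, table → 1); rule it out.
(B) disagrees with H on (0,1) (formula → 1, table → 0); rule it out.
(D) disagrees with H on (0,0) (formula → 0, table → 1); rule it out.
(C) is the remaining candidate, and it agrees with H on all 4 inputs.

C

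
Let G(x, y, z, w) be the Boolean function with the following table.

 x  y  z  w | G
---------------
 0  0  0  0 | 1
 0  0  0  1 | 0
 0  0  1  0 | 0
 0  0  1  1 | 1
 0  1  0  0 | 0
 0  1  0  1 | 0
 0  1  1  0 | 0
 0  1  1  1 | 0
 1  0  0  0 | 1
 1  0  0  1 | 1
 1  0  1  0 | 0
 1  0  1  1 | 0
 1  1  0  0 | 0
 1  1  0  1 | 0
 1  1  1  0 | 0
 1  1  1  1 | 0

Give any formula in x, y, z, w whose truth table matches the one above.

Collect the rows where G=1 — (0,0,0,0), (0,0,1,1), (1,0,0,0), (1,0,0,1) — and write one minterm per row: ¬x·¬y·¬z·¬w, ¬x·¬y·z·w, x·¬y·¬z·¬w, x·¬y·¬z·w. Their union (logical OR) reproduces the table exactly.

G(x, y, z, w) = (((((¬x ∧ ¬y) ∧ ¬z) ∧ ¬w) ∨ (((¬x ∧ ¬y) ∧ z) ∧ w)) ∨ (((x ∧ ¬y) ∧ ¬z) ∧ ¬w)) ∨ (((x ∧ ¬y) ∧ ¬z) ∧ w)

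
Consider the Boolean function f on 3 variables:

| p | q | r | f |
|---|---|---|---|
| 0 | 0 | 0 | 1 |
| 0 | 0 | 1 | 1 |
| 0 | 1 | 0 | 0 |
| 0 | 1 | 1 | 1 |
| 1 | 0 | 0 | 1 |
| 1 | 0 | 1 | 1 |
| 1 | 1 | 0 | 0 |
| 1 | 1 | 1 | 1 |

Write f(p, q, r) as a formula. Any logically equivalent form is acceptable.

f(p, q, r) = NOT (((NOT p AND q) AND NOT r) OR ((p AND q) AND NOT r))

There are just 2 zero rows: (0,1,0), (1,1,0). Their minterms are ¬p·q·¬r, p·q·¬r; the OR of those covers precisely the 0-outputs, and negating it yields f.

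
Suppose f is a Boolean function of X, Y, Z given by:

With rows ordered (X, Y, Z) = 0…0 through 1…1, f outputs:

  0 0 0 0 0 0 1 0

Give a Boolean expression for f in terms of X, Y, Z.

f(X, Y, Z) = (X and Y) and not Z

f is 1 on exactly one input, (1,1,0), whose minterm is X·Y·¬Z. So f is just that conjunction.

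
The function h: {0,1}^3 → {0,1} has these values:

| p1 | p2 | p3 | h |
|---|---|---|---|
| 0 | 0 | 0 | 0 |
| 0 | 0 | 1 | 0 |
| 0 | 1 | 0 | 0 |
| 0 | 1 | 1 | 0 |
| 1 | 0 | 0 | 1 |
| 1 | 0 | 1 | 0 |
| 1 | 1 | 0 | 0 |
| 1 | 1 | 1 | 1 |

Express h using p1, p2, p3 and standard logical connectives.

h(p1, p2, p3) = ((p1 ∧ ¬p2) ∧ ¬p3) ∨ ((p1 ∧ p2) ∧ p3)

The 1-rows are (1,0,0), (1,1,1). Each contributes one minterm — p1·¬p2·¬p3; p1·p2·p3 — and their disjunction is a sum-of-products form of h.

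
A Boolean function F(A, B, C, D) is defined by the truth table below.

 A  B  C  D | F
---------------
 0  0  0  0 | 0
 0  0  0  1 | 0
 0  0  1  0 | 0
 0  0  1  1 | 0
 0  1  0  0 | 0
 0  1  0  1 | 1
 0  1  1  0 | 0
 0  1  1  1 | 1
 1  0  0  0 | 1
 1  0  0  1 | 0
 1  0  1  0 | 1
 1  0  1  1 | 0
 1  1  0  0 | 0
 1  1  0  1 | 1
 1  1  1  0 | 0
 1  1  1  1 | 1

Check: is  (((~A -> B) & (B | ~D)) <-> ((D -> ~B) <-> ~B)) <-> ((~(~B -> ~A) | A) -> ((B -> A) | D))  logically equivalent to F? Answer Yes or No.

Yes

Test each input against both F and the formula:
  A=0, B=0, C=0, D=0: formula gives 0, F = 0 ✓
  A=0, B=0, C=0, D=1: formula gives 0, F = 0 ✓
  A=0, B=0, C=1, D=0: formula gives 0, F = 0 ✓
  A=0, B=0, C=1, D=1: formula gives 0, F = 0 ✓
  …and likewise for the remaining 12 rows.
All 16 rows match — the expression computes F exactly.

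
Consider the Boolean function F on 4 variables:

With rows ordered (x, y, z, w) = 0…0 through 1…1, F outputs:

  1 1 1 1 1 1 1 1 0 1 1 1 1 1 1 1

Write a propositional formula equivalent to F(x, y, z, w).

Only row (1,0,0,0) gives 0. So F is 1 everywhere except there — the complement of the minterm x·¬y·¬z·¬w.

F(x, y, z, w) = NOT (((x AND NOT y) AND NOT z) AND NOT w)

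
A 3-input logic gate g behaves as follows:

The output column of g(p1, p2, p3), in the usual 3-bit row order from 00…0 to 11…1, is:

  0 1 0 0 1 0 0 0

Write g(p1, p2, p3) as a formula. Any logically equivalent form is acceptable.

g=1 on 2 inputs: (0,0,1), (1,0,0). Reading each as a conjunction of literals (¬p1·¬p2·p3, p1·¬p2·¬p3) and taking the OR gives the canonical DNF.

g(p1, p2, p3) = ((not p1 and not p2) and p3) or ((p1 and not p2) and not p3)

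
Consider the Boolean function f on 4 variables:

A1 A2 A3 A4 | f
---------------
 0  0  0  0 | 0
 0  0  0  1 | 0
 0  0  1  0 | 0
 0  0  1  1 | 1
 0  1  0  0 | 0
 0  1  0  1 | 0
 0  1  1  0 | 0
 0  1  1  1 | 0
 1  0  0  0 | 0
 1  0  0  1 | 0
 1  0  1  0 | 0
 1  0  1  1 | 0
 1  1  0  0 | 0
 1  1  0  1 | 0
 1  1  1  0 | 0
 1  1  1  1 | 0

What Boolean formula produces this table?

f(A1, A2, A3, A4) = ((~A1 & ~A2) & A3) & A4

Only row (0,0,1,1) gives 1. That row's minterm ¬A1·¬A2·A3·A4 is f directly.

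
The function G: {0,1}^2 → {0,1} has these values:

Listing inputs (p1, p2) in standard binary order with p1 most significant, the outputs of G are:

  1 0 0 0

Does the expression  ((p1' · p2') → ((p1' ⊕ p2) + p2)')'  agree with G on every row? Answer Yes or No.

Evaluate ((p1' · p2') → ((p1' ⊕ p2) + p2)')' on each row and compare to G:
  p1=0, p2=0: formula gives 1, G = 1 ✓
  p1=0, p2=1: formula gives 0, G = 0 ✓
  p1=1, p2=0: formula gives 0, G = 0 ✓
  p1=1, p2=1: formula gives 0, G = 0 ✓
All 4 rows match — the expression computes G exactly.

Yes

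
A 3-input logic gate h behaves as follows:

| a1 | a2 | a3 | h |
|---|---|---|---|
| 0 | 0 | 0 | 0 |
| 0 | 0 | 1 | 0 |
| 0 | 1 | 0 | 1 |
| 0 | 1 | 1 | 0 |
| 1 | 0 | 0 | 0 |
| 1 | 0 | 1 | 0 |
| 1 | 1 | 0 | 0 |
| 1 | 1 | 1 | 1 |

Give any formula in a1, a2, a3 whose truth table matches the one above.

The 1-rows are (0,1,0), (1,1,1). Each contributes one minterm — ¬a1·a2·¬a3; a1·a2·a3 — and their disjunction is a sum-of-products form of h.

h(a1, a2, a3) = ((a1' · a2) · a3') + ((a1 · a2) · a3)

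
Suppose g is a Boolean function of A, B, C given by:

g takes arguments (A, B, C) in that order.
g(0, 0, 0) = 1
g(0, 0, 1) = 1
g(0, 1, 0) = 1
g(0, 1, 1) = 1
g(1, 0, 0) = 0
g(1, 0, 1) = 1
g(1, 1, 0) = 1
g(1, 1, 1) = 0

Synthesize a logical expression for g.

g(A, B, C) = (((A · B') · C') + ((A · B) · C))'

There are just 2 zero rows: (1,0,0), (1,1,1). Their minterms are A·¬B·¬C, A·B·C; the OR of those covers precisely the 0-outputs, and negating it yields g.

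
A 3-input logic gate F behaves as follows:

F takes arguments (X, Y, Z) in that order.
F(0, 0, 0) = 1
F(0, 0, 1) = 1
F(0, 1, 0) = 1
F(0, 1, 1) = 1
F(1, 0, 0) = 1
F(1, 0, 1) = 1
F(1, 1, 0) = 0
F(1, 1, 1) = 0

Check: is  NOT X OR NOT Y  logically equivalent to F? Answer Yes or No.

Yes

Evaluate NOT X OR NOT Y on each row and compare to F:
  X=0, Y=0, Z=0: formula gives 1, F = 1 ✓
  X=0, Y=0, Z=1: formula gives 1, F = 1 ✓
  X=0, Y=1, Z=0: formula gives 1, F = 1 ✓
  X=0, Y=1, Z=1: formula gives 1, F = 1 ✓
  X=1, Y=0, Z=0: formula gives 1, F = 1 ✓
  … (the remaining 3 rows also agree.)
Every row agrees, so the formula is equivalent.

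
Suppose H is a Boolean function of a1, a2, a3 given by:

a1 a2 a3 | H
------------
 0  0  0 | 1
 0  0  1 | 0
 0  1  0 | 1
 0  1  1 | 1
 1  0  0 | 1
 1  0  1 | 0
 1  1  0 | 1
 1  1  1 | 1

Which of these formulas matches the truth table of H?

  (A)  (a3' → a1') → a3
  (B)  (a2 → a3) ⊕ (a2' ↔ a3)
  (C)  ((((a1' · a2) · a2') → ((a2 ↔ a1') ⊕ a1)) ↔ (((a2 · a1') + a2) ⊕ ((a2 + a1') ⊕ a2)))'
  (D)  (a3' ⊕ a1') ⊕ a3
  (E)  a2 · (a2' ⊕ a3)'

B

(A) disagrees with H on (0,0,0) (formula → 0, table → 1); rule it out.
(C) disagrees with H on (0,0,0) (formula → 0, table → 1); rule it out.
(D) disagrees with H on (0,0,0) (formula → 0, table → 1); rule it out.
(E) disagrees with H on (0,0,0) (formula → 0, table → 1); rule it out.
Only (B) survives; checking it on all 8 rows confirms it matches H.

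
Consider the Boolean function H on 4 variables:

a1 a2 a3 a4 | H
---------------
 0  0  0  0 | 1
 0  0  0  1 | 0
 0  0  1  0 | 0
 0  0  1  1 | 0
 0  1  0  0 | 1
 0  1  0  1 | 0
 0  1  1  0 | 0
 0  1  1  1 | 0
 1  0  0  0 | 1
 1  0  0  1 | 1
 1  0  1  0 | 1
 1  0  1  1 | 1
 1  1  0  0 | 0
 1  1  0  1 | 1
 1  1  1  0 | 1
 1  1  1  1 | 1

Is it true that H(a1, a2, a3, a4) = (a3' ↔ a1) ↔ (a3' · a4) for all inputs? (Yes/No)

Evaluate (a3' ↔ a1) ↔ (a3' · a4) on each row and compare to H:
  a1=0, a2=0, a3=0, a4=0: formula gives 1, H = 1 ✓
  a1=0, a2=0, a3=0, a4=1: formula gives 0, H = 0 ✓
  a1=0, a2=0, a3=1, a4=0: formula gives 0, H = 0 ✓
  a1=0, a2=0, a3=1, a4=1: formula gives 0, H = 0 ✓
  …
  a1=1, a2=0, a3=0, a4=0: formula gives 0, but H = 1 ✗
A single disagreement suffices: at (1,0,0,0) they differ, so the formula does not compute H.

No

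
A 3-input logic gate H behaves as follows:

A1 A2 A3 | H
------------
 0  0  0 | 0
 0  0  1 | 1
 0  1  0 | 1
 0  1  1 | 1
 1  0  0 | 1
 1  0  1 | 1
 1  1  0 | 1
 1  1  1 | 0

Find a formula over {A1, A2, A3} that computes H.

The 0-rows are (0,0,0), (1,1,1). Take each as a conjunction (¬A1·¬A2·¬A3, A1·A2·A3), form their disjunction, and complement — that gives a formula that is 1 everywhere H is.

H(A1, A2, A3) = NOT (((NOT A1 AND NOT A2) AND NOT A3) OR ((A1 AND A2) AND A3))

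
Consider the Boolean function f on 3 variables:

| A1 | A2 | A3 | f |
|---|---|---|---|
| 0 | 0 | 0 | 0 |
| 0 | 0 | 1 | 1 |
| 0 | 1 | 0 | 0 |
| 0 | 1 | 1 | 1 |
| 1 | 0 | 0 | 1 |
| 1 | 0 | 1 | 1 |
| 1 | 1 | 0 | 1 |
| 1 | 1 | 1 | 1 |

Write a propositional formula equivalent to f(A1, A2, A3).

The 0-rows are (0,0,0), (0,1,0). Take each as a conjunction (¬A1·¬A2·¬A3, ¬A1·A2·¬A3), form their disjunction, and complement — that gives a formula that is 1 everywhere f is.

f(A1, A2, A3) = ¬(((¬A1 ∧ ¬A2) ∧ ¬A3) ∨ ((¬A1 ∧ A2) ∧ ¬A3))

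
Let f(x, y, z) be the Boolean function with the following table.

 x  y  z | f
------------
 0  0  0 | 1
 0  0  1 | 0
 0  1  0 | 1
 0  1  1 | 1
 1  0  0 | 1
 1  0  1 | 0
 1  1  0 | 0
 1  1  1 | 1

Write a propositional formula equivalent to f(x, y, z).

f(x, y, z) = not ((((not x and not y) and z) or ((x and not y) and z)) or ((x and y) and not z))

There are just 3 zero rows: (0,0,1), (1,0,1), (1,1,0). Their minterms are ¬x·¬y·z, x·¬y·z, x·y·¬z; the OR of those covers precisely the 0-outputs, and negating it yields f.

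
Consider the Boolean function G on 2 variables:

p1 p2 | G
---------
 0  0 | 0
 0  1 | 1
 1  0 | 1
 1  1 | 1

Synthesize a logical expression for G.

G(p1, p2) = ¬(¬p1 ∧ ¬p2)

G is 0 on exactly one input, (0,0), whose minterm is ¬p1·¬p2. So G is the negation of that single conjunction.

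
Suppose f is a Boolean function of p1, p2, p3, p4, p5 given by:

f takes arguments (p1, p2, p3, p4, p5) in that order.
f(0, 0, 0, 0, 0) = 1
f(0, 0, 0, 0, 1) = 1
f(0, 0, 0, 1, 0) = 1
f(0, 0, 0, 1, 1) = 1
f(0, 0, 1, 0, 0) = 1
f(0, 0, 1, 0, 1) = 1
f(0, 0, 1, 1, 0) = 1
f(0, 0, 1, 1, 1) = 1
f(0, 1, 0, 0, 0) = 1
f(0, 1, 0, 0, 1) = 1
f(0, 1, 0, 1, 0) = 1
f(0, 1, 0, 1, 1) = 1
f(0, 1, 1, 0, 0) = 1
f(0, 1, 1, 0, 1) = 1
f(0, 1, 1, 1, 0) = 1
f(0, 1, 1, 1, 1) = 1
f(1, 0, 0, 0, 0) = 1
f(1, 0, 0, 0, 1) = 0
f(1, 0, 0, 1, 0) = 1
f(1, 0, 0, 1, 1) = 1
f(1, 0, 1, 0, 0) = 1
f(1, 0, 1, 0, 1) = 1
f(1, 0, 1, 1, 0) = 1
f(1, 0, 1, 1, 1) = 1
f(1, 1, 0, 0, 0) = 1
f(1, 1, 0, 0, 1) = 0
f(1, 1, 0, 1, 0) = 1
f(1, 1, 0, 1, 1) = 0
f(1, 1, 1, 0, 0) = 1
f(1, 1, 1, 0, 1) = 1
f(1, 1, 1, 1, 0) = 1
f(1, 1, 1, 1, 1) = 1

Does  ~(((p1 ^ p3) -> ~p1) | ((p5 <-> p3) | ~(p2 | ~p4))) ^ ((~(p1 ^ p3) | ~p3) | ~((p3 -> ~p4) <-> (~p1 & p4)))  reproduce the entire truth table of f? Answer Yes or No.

Evaluate ~(((p1 ^ p3) -> ~p1) | ((p5 <-> p3) | ~(p2 | ~p4))) ^ ((~(p1 ^ p3) | ~p3) | ~((p3 -> ~p4) <-> (~p1 & p4))) on each row and compare to f:
  p1=0, p2=0, p3=0, p4=0, p5=0: formula gives 1, f = 1 ✓
  p1=0, p2=0, p3=0, p4=0, p5=1: formula gives 1, f = 1 ✓
  p1=0, p2=0, p3=0, p4=1, p5=0: formula gives 1, f = 1 ✓
  p1=0, p2=0, p3=0, p4=1, p5=1: formula gives 1, f = 1 ✓
  … (the remaining 28 rows also agree.)
No disagreement on any input; they are logically equivalent.

Yes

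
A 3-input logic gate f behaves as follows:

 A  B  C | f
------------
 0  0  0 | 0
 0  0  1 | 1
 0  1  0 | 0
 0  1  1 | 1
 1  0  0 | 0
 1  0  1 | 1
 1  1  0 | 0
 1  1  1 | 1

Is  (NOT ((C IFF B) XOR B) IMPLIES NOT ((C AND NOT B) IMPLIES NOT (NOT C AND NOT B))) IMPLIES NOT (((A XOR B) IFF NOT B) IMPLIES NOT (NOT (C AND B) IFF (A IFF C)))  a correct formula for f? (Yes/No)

Yes

Evaluate (NOT ((C IFF B) XOR B) IMPLIES NOT ((C AND NOT B) IMPLIES NOT (NOT C AND NOT B))) IMPLIES NOT (((A XOR B) IFF NOT B) IMPLIES NOT (NOT (C AND B) IFF (A IFF C))) on each row and compare to f:
  A=0, B=0, C=0: formula gives 0, f = 0 ✓
  A=0, B=0, C=1: formula gives 1, f = 1 ✓
  A=0, B=1, C=0: formula gives 0, f = 0 ✓
  A=0, B=1, C=1: formula gives 1, f = 1 ✓
  A=1, B=0, C=0: formula gives 0, f = 0 ✓
  …and likewise for the remaining 3 rows.
All 8 rows match — the expression computes f exactly.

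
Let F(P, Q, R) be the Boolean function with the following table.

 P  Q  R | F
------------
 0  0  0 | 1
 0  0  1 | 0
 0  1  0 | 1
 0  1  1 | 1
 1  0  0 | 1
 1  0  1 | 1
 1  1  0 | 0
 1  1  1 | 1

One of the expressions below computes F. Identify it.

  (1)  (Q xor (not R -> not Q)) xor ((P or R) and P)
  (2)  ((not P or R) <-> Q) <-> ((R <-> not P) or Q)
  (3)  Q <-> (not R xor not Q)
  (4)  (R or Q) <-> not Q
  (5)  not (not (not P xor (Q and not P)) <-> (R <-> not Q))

2

(1): at (0,0,1) it gives 1, but F = 0 — eliminated.
(3): at (0,1,1) it gives 0, but F = 1 — eliminated.
(4): at (0,0,0) it gives 0, but F = 1 — eliminated.
(5): at (0,0,0) it gives 0, but F = 1 — eliminated.
Only (2) survives; checking it on all 8 rows confirms it matches F.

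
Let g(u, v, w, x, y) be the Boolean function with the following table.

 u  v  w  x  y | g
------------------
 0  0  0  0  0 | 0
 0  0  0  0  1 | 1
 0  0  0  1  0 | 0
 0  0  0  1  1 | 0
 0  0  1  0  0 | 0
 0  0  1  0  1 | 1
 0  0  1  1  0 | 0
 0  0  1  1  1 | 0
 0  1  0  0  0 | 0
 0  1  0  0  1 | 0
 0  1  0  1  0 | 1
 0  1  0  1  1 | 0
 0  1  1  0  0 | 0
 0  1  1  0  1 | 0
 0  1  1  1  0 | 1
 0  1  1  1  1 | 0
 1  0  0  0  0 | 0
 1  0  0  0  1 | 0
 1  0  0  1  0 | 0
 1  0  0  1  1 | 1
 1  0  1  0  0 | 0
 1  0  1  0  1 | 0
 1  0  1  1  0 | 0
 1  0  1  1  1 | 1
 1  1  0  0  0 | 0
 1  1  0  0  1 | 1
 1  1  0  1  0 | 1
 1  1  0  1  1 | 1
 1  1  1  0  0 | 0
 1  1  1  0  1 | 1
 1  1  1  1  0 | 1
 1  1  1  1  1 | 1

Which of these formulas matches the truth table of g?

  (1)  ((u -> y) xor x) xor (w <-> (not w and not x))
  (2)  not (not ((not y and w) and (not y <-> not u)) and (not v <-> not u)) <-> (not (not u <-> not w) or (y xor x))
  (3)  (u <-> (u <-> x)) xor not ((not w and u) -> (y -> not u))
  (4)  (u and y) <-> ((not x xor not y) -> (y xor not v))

4

(1) fails at (0,0,0,0,0): the formula yields 1, g is 0.
(2) fails at (0,0,0,0,0): the formula yields 1, g is 0.
(3) fails at (0,0,0,0,1): the formula yields 0, g is 1.
That leaves (4). Evaluating it on every row reproduces the table of g exactly.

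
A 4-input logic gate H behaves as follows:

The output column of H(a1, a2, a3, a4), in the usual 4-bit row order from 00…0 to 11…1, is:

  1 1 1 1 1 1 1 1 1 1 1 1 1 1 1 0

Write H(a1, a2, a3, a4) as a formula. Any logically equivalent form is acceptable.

The output is 0 only when every input is 1 — NAND of all inputs.

H(a1, a2, a3, a4) = ¬(((a1 ∧ a2) ∧ a3) ∧ a4)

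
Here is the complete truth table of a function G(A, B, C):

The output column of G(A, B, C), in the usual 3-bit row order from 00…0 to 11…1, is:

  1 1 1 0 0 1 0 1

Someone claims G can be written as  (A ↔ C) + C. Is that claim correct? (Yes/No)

No

Check the formula against G row by row:
  A=0, B=0, C=0: formula gives 1, G = 1 ✓
  A=0, B=0, C=1: formula gives 1, G = 1 ✓
  A=0, B=1, C=0: formula gives 1, G = 1 ✓
  A=0, B=1, C=1: formula gives 1, but G = 0 ✗
Row (0,1,1) is a counterexample, so the formula is not equivalent to G.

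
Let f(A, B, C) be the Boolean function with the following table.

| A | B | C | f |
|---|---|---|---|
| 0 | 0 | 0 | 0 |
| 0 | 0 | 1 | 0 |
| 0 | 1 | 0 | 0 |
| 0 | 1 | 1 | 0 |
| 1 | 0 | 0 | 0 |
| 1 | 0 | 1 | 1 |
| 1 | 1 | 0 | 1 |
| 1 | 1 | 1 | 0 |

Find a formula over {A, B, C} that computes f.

f(A, B, C) = ((A and not B) and C) or ((A and B) and not C)

Collect the rows where f=1 — (1,0,1), (1,1,0) — and write one minterm per row: A·¬B·C, A·B·¬C. Their union (logical OR) reproduces the table exactly.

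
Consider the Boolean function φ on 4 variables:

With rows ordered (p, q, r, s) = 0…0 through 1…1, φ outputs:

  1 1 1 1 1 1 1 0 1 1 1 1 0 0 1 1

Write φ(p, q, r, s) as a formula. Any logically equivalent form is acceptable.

φ is 0 on only 3 rows — (0,1,1,1), (1,1,0,0), (1,1,0,1). Writing each as a minterm (¬p·q·r·s, p·q·¬r·¬s, p·q·¬r·s) and OR-ing them characterizes exactly where φ=0, so φ is the negation of that disjunction.

φ(p, q, r, s) = ~(((((~p & q) & r) & s) | (((p & q) & ~r) & ~s)) | (((p & q) & ~r) & s))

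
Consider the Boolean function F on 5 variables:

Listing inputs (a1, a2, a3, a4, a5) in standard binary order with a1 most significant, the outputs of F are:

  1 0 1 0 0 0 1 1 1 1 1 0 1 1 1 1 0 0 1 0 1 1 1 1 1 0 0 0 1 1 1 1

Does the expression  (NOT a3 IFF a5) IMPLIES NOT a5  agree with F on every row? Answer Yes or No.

No

Test each input against both F and the formula:
  a1=0, a2=0, a3=0, a4=0, a5=0: formula gives 1, F = 1 ✓
  a1=0, a2=0, a3=0, a4=0, a5=1: formula gives 0, F = 0 ✓
  a1=0, a2=0, a3=0, a4=1, a5=0: formula gives 1, F = 1 ✓
  a1=0, a2=0, a3=0, a4=1, a5=1: formula gives 0, F = 0 ✓
  a1=0, a2=0, a3=1, a4=0, a5=0: formula gives 1, but F = 0 ✗
Since they disagree at (0,0,1,0,0), the expression is not a correct formula for F.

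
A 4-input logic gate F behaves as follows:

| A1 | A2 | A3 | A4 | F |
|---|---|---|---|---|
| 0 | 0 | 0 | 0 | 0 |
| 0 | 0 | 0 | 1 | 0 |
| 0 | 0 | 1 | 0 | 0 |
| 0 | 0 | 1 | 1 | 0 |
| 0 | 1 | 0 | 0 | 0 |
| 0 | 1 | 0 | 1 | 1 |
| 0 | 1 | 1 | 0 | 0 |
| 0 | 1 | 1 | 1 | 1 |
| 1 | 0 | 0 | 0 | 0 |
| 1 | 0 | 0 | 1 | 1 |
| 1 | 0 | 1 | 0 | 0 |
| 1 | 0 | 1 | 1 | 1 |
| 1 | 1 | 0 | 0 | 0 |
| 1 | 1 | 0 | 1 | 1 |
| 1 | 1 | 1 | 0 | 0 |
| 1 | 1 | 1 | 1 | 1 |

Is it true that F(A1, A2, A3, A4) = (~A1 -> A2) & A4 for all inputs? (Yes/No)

Test each input against both F and the formula:
  A1=0, A2=0, A3=0, A4=0: formula gives 0, F = 0 ✓
  A1=0, A2=0, A3=0, A4=1: formula gives 0, F = 0 ✓
  A1=0, A2=0, A3=1, A4=0: formula gives 0, F = 0 ✓
  A1=0, A2=0, A3=1, A4=1: formula gives 0, F = 0 ✓
  … (the remaining 12 rows also agree.)
No disagreement on any input; they are logically equivalent.

Yes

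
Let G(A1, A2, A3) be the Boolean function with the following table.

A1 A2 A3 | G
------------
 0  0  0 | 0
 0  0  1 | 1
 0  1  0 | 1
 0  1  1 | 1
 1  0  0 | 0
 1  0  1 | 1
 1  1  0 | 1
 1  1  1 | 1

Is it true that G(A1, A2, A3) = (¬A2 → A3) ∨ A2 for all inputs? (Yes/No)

Check the formula against G row by row:
  A1=0, A2=0, A3=0: formula gives 0, G = 0 ✓
  A1=0, A2=0, A3=1: formula gives 1, G = 1 ✓
  A1=0, A2=1, A3=0: formula gives 1, G = 1 ✓
  A1=0, A2=1, A3=1: formula gives 1, G = 1 ✓
  A1=1, A2=0, A3=0: formula gives 0, G = 0 ✓
  …and likewise for the remaining 3 rows.
Every row agrees, so the formula is equivalent.

Yes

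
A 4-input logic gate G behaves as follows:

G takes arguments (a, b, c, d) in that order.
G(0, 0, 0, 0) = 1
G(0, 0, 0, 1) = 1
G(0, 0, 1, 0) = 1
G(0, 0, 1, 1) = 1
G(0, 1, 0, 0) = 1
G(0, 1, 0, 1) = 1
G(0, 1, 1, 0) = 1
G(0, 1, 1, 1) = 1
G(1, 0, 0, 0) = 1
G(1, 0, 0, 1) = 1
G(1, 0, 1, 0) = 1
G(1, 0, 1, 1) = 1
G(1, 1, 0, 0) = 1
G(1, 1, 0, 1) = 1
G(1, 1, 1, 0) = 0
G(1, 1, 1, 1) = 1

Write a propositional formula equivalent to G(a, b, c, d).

G is 0 on exactly one input, (1,1,1,0), whose minterm is a·b·c·¬d. So G is the negation of that single conjunction.

G(a, b, c, d) = ~(((a & b) & c) & ~d)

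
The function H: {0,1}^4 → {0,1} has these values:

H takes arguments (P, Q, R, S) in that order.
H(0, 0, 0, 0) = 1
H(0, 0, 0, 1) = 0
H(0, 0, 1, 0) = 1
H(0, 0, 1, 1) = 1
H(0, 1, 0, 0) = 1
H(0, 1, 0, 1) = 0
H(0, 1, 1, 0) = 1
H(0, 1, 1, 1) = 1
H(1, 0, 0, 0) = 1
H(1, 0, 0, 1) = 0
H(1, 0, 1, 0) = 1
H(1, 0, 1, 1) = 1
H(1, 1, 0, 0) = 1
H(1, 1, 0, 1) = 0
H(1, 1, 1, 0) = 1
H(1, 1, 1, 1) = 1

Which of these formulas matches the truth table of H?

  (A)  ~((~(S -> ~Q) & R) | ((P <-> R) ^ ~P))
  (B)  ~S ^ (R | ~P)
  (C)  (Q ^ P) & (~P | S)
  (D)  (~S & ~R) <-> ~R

(A): at (0,0,0,1) it gives 1, but H = 0 — eliminated.
(B): at (0,0,0,0) it gives 0, but H = 1 — eliminated.
(C): at (0,0,0,0) it gives 0, but H = 1 — eliminated.
Only (D) survives; checking it on all 16 rows confirms it matches H.

D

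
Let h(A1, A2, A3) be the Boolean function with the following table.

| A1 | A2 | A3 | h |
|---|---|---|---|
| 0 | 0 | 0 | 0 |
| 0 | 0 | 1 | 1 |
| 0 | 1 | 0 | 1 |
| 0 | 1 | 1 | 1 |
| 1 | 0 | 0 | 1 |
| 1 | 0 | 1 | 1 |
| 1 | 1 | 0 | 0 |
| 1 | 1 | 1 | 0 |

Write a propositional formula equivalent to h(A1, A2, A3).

There are just 3 zero rows: (0,0,0), (1,1,0), (1,1,1). Their minterms are ¬A1·¬A2·¬A3, A1·A2·¬A3, A1·A2·A3; the OR of those covers precisely the 0-outputs, and negating it yields h.

h(A1, A2, A3) = ¬((((¬A1 ∧ ¬A2) ∧ ¬A3) ∨ ((A1 ∧ A2) ∧ ¬A3)) ∨ ((A1 ∧ A2) ∧ A3))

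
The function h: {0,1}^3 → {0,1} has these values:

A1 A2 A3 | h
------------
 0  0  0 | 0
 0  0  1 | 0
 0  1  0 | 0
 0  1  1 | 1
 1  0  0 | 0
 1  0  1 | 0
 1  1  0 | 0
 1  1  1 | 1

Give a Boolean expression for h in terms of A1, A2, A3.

h(A1, A2, A3) = ((¬A1 ∧ A2) ∧ A3) ∨ ((A1 ∧ A2) ∧ A3)

Collect the rows where h=1 — (0,1,1), (1,1,1) — and write one minterm per row: ¬A1·A2·A3, A1·A2·A3. Their union (logical OR) reproduces the table exactly.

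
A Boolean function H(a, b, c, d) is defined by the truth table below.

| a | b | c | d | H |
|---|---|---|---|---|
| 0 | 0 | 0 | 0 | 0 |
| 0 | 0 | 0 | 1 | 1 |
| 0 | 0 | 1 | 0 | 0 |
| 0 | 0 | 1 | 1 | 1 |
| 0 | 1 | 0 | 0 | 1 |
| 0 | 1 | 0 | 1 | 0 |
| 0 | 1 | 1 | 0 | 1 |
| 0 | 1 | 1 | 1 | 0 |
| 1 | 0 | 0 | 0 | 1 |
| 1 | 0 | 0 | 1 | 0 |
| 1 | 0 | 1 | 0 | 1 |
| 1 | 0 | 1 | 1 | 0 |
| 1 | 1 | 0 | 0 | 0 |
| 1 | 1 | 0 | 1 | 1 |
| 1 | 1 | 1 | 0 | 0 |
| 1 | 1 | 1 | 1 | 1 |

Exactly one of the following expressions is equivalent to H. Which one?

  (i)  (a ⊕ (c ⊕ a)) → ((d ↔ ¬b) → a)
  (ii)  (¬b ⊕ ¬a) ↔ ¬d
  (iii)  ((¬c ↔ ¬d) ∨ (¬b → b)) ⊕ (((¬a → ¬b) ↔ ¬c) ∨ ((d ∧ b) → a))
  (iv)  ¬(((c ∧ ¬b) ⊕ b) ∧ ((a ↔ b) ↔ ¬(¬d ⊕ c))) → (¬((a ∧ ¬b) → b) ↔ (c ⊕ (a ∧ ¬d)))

ii

(i) fails at (0,0,0,0): the formula yields 1, H is 0.
(iii) fails at (0,0,1,0): the formula yields 1, H is 0.
(iv) fails at (0,0,0,0): the formula yields 1, H is 0.
(ii) is the remaining candidate, and it agrees with H on all 16 inputs.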